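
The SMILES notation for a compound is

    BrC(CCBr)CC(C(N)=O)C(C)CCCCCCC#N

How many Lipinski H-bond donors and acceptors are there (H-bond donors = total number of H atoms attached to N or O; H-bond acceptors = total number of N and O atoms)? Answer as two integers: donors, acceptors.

Donors: find every N or O and count the H atoms it carries.
  atom 9 (N): bond orders sum to 1 → 2 H
  atom 10 (O): bond orders sum to 2 → 0 H
  atom 20 (N): bond orders sum to 3 → 0 H
Lipinski HBD = 2.
Acceptors: N atoms = 2, O atoms = 1 → HBA = 3.

2, 3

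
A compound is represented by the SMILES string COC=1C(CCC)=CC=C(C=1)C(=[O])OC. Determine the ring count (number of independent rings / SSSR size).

In SMILES, each pair of matching ring-closure digits denotes one ring-closing bond; the number of such bonds equals the number of independent rings.
Ring-closure bonds here: 1.

1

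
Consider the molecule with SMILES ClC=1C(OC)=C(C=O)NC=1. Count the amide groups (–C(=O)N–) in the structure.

Scan the SMILES for the amide motif — none present.
Groups that are present: 1 aldehyde, 1 ether.

0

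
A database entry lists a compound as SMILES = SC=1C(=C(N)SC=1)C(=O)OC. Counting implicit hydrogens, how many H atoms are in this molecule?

Walk through each heavy atom and fill implicit hydrogens from standard valence (C 4, N 3, O 2, S 2, halogen 1):
  atom 1: S, bond orders sum to 1 (valence 2) → 1 H
  atom 2: C, bond orders sum to 4 (valence 4) → 0 H
  atom 3: C, bond orders sum to 4 (valence 4) → 0 H
  atom 4: C, bond orders sum to 4 (valence 4) → 0 H
  atom 5: N, bond orders sum to 1 (valence 3) → 2 H
  atom 6: S, bond orders sum to 2 (valence 2) → 0 H
  atom 7: C, bond orders sum to 3 (valence 4) → 1 H
  atom 8: C, bond orders sum to 4 (valence 4) → 0 H
  atom 9: O, bond orders sum to 2 (valence 2) → 0 H
  atom 10: O, bond orders sum to 2 (valence 2) → 0 H
  atom 11: C, bond orders sum to 1 (valence 4) → 3 H
Total hydrogens: 7.

7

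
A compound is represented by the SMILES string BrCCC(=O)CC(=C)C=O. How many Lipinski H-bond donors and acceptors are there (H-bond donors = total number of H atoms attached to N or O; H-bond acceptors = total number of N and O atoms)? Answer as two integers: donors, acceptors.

0, 2

Donors: find every N or O and count the H atoms it carries.
  atom 5 (O): bond orders sum to 2 → 0 H
  atom 10 (O): bond orders sum to 2 → 0 H
Lipinski HBD = 0.
Acceptors: N atoms = 0, O atoms = 2 → HBA = 2.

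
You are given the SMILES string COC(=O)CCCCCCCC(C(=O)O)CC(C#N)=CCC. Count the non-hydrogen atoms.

Every atom symbol written in the SMILES (organic subset) is one heavy atom; implicit H are not written.
Heavy atoms by element → C:17, N:1, O:4.
Total: 22.

22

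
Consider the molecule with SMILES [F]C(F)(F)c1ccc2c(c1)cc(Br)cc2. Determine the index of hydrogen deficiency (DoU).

Molecular formula: C11H6BrF3.
DoU = (2C + 2 + N − H − X) / 2, where X is the halogen count and O/S are ignored.
    = (2·11 + 2 + 0 − 6 − 4) / 2 = 14 / 2 = 7.

7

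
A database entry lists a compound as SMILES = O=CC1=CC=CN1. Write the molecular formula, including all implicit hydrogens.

Walk through each heavy atom and fill implicit hydrogens from standard valence (C 4, N 3, O 2, S 2, halogen 1):
  atom 1: O, bond orders sum to 2 (valence 2) → 0 H
  atom 2: C, bond orders sum to 3 (valence 4) → 1 H
  atom 3: C, bond orders sum to 4 (valence 4) → 0 H
  atom 4: C, bond orders sum to 3 (valence 4) → 1 H
  atom 5: C, bond orders sum to 3 (valence 4) → 1 H
  atom 6: C, bond orders sum to 3 (valence 4) → 1 H
  atom 7: N, bond orders sum to 2 (valence 3) → 1 H
Totals → C:5, H:5, N:1, O:1.
In Hill order: C5H5NO.

C5H5NO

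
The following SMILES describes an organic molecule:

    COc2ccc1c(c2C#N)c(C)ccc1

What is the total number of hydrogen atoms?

11

Walk through each heavy atom and fill implicit hydrogens from standard valence (C 4, N 3, O 2, S 2, halogen 1); for lowercase aromatic atoms, an aromatic c carries 1 H when it has two neighbours and 0 H with three, and aromatic n carries 0 H:
  atom 1: C, bond orders sum to 1 (valence 4) → 3 H
  atom 2: O, bond orders sum to 2 (valence 2) → 0 H
  atom 3: aromatic c, 3 neighbours → 0 H
  atom 4: aromatic c, 2 neighbours → 1 H
  atom 5: aromatic c, 2 neighbours → 1 H
  atom 6: aromatic c, 3 neighbours → 0 H
  atom 7: aromatic c, 3 neighbours → 0 H
  atom 8: aromatic c, 3 neighbours → 0 H
  atom 9: C, bond orders sum to 4 (valence 4) → 0 H
  atom 10: N, bond orders sum to 3 (valence 3) → 0 H
  atom 11: aromatic c, 3 neighbours → 0 H
  atom 12: C, bond orders sum to 1 (valence 4) → 3 H
  atom 13: aromatic c, 2 neighbours → 1 H
  atom 14: aromatic c, 2 neighbours → 1 H
  atom 15: aromatic c, 2 neighbours → 1 H
Total hydrogens: 11.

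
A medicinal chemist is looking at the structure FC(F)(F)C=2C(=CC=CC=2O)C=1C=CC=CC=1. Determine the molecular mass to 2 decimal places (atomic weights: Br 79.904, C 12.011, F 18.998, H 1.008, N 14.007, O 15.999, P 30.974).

238.21 g/mol

First, the molecular formula is C13H9F3O (counting implicit H from valence).
  C: 13 × 12.011 = 156.143
  F: 3 × 18.998 = 56.994
  H: 9 × 1.008 = 9.072
  O: 1 × 15.999 = 15.999
Sum: 13×12.011 + 3×18.998 + 9×1.008 + 1×15.999 = 238.208 → 238.21 g/mol.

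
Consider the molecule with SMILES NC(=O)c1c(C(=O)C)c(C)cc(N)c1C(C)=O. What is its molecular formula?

C12H14N2O3

Walk through each heavy atom and fill implicit hydrogens from standard valence (C 4, N 3, O 2, S 2, halogen 1); for lowercase aromatic atoms, an aromatic c carries 1 H when it has two neighbours and 0 H with three, and aromatic n carries 0 H:
  atom 1: N, bond orders sum to 1 (valence 3) → 2 H
  atom 2: C, bond orders sum to 4 (valence 4) → 0 H
  atom 3: O, bond orders sum to 2 (valence 2) → 0 H
  atom 4: aromatic c, 3 neighbours → 0 H
  atom 5: aromatic c, 3 neighbours → 0 H
  atom 6: C, bond orders sum to 4 (valence 4) → 0 H
  atom 7: O, bond orders sum to 2 (valence 2) → 0 H
  atom 8: C, bond orders sum to 1 (valence 4) → 3 H
  atom 9: aromatic c, 3 neighbours → 0 H
  atom 10: C, bond orders sum to 1 (valence 4) → 3 H
  atom 11: aromatic c, 2 neighbours → 1 H
  atom 12: aromatic c, 3 neighbours → 0 H
  atom 13: N, bond orders sum to 1 (valence 3) → 2 H
  atom 14: aromatic c, 3 neighbours → 0 H
  atom 15: C, bond orders sum to 4 (valence 4) → 0 H
  atom 16: C, bond orders sum to 1 (valence 4) → 3 H
  atom 17: O, bond orders sum to 2 (valence 2) → 0 H
Totals → C:12, H:14, N:2, O:3.
In Hill order: C12H14N2O3.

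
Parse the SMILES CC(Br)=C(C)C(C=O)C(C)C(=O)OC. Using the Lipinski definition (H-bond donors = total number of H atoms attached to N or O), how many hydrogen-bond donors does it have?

0

Donors: find every N or O and count the H atoms it carries.
  atom 8 (O): bond orders sum to 2 → 0 H
  atom 12 (O): bond orders sum to 2 → 0 H
  atom 13 (O): bond orders sum to 2 → 0 H
Lipinski HBD = 0.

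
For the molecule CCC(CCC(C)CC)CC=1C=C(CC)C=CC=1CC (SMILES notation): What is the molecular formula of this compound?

C20H34

Walk through each heavy atom and fill implicit hydrogens from standard valence (C 4, N 3, O 2, S 2, halogen 1):
  atom 1: C, bond orders sum to 1 (valence 4) → 3 H
  atom 2: C, bond orders sum to 2 (valence 4) → 2 H
  atom 3: C, bond orders sum to 3 (valence 4) → 1 H
  atom 4: C, bond orders sum to 2 (valence 4) → 2 H
  atom 5: C, bond orders sum to 2 (valence 4) → 2 H
  atom 6: C, bond orders sum to 3 (valence 4) → 1 H
  atom 7: C, bond orders sum to 1 (valence 4) → 3 H
  atom 8: C, bond orders sum to 2 (valence 4) → 2 H
  atom 9: C, bond orders sum to 1 (valence 4) → 3 H
  atom 10: C, bond orders sum to 2 (valence 4) → 2 H
  atom 11: C, bond orders sum to 4 (valence 4) → 0 H
  atom 12: C, bond orders sum to 3 (valence 4) → 1 H
  atom 13: C, bond orders sum to 4 (valence 4) → 0 H
  atom 14: C, bond orders sum to 2 (valence 4) → 2 H
  atom 15: C, bond orders sum to 1 (valence 4) → 3 H
  atom 16: C, bond orders sum to 3 (valence 4) → 1 H
  atom 17: C, bond orders sum to 3 (valence 4) → 1 H
  atom 18: C, bond orders sum to 4 (valence 4) → 0 H
  atom 19: C, bond orders sum to 2 (valence 4) → 2 H
  atom 20: C, bond orders sum to 1 (valence 4) → 3 H
Totals → C:20, H:34.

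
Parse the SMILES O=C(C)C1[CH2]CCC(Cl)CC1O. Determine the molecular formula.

C9H15ClO2

Walk through each heavy atom and fill implicit hydrogens from standard valence (C 4, N 3, O 2, S 2, halogen 1):
  atom 1: O, bond orders sum to 2 (valence 2) → 0 H
  atom 2: C, bond orders sum to 4 (valence 4) → 0 H
  atom 3: C, bond orders sum to 1 (valence 4) → 3 H
  atom 4: C, bond orders sum to 3 (valence 4) → 1 H
  atom 5: C with explicit H count 2
  atom 6: C, bond orders sum to 2 (valence 4) → 2 H
  atom 7: C, bond orders sum to 2 (valence 4) → 2 H
  atom 8: C, bond orders sum to 3 (valence 4) → 1 H
  atom 9: Cl (halogen, monovalent) → 0 H
  atom 10: C, bond orders sum to 2 (valence 4) → 2 H
  atom 11: C, bond orders sum to 3 (valence 4) → 1 H
  atom 12: O, bond orders sum to 1 (valence 2) → 1 H
Totals → C:9, H:15, Cl:1, O:2.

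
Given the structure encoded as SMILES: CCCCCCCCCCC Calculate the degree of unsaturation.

Molecular formula: C11H24.
DoU = (2C + 2 + N − H − X) / 2, where X is the halogen count and O/S are ignored.
    = (2·11 + 2 + 0 − 24 − 0) / 2 = 0 / 2 = 0.

0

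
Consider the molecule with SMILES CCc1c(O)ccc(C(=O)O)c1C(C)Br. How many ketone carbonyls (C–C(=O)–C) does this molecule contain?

0

Scan the SMILES for the ketone motif — none present.
Groups that are present: 1 carboxylic acid, 1 hydroxyl.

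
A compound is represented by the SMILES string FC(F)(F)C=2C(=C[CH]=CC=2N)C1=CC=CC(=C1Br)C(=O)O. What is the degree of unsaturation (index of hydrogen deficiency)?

9

Molecular formula: C14H9BrF3NO2.
DoU = (2C + 2 + N − H − X) / 2, where X is the halogen count and O/S are ignored.
    = (2·14 + 2 + 1 − 9 − 4) / 2 = 18 / 2 = 9.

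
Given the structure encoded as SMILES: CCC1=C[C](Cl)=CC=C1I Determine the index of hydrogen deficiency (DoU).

4

Molecular formula: C8H8ClI.
DoU = (2C + 2 + N − H − X) / 2, where X is the halogen count and O/S are ignored.
    = (2·8 + 2 + 0 − 8 − 2) / 2 = 8 / 2 = 4.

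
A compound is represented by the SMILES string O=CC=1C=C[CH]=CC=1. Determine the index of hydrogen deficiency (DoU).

5

Degree of unsaturation = (number of rings) + (number of π bonds).
Ring closures in the SMILES: 1.
π bonds: 4 double bonds (each 1 DoU) → 4 DoU from unsaturation.
Total DoU = 1 + 4 = 5.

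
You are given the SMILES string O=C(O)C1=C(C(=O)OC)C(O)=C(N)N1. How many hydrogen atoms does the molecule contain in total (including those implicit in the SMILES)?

8

Walk through each heavy atom and fill implicit hydrogens from standard valence (C 4, N 3, O 2, S 2, halogen 1):
  atom 1: O, bond orders sum to 2 (valence 2) → 0 H
  atom 2: C, bond orders sum to 4 (valence 4) → 0 H
  atom 3: O, bond orders sum to 1 (valence 2) → 1 H
  atom 4: C, bond orders sum to 4 (valence 4) → 0 H
  atom 5: C, bond orders sum to 4 (valence 4) → 0 H
  atom 6: C, bond orders sum to 4 (valence 4) → 0 H
  atom 7: O, bond orders sum to 2 (valence 2) → 0 H
  atom 8: O, bond orders sum to 2 (valence 2) → 0 H
  atom 9: C, bond orders sum to 1 (valence 4) → 3 H
  atom 10: C, bond orders sum to 4 (valence 4) → 0 H
  atom 11: O, bond orders sum to 1 (valence 2) → 1 H
  atom 12: C, bond orders sum to 4 (valence 4) → 0 H
  atom 13: N, bond orders sum to 1 (valence 3) → 2 H
  atom 14: N, bond orders sum to 2 (valence 3) → 1 H
Total hydrogens: 8.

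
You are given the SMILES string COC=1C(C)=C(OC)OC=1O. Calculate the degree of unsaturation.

Degree of unsaturation = (number of rings) + (number of π bonds).
Ring closures in the SMILES: 1.
π bonds: 2 double bonds (each 1 DoU) → 2 DoU from unsaturation.
Total DoU = 1 + 2 = 3.

3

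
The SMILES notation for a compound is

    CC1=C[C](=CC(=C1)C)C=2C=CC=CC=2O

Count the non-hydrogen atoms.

Every atom symbol written in the SMILES (organic subset) is one heavy atom; implicit H are not written.
Heavy atoms by element → C:14, O:1.
Total: 15.

15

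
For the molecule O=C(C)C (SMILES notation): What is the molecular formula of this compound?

Walk through each heavy atom and fill implicit hydrogens from standard valence (C 4, N 3, O 2, S 2, halogen 1):
  atom 1: O, bond orders sum to 2 (valence 2) → 0 H
  atom 2: C, bond orders sum to 4 (valence 4) → 0 H
  atom 3: C, bond orders sum to 1 (valence 4) → 3 H
  atom 4: C, bond orders sum to 1 (valence 4) → 3 H
Totals → C:3, H:6, O:1.
In Hill order: C3H6O.

C3H6O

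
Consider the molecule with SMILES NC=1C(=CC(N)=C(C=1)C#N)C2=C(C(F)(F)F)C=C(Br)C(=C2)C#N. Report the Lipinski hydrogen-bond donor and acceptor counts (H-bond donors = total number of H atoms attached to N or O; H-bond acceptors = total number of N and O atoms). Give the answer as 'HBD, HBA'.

4, 4

Donors: find every N or O and count the H atoms it carries.
  atom 1 (N): bond orders sum to 1 → 2 H
  atom 6 (N): bond orders sum to 1 → 2 H
  atom 10 (N): bond orders sum to 3 → 0 H
  atom 23 (N): bond orders sum to 3 → 0 H
Lipinski HBD = 4.
Acceptors: N atoms = 4, O atoms = 0 → HBA = 4.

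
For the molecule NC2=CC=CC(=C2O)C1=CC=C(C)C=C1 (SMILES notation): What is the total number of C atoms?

13

Count every carbon token in the SMILES (each C, including those in ring-closure positions and inside branches).
Carbon count: 13.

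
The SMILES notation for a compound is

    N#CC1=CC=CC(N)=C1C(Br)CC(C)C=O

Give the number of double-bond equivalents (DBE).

Degree of unsaturation = (number of rings) + (number of π bonds).
Ring closures in the SMILES: 1.
π bonds: 4 double bonds (each 1 DoU), 1 triple bond (each 2 DoU) → 6 DoU from unsaturation.
Total DoU = 1 + 6 = 7.

7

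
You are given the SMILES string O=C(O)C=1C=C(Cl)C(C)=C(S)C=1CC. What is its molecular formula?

C10H11ClO2S

Walk through each heavy atom and fill implicit hydrogens from standard valence (C 4, N 3, O 2, S 2, halogen 1):
  atom 1: O, bond orders sum to 2 (valence 2) → 0 H
  atom 2: C, bond orders sum to 4 (valence 4) → 0 H
  atom 3: O, bond orders sum to 1 (valence 2) → 1 H
  atom 4: C, bond orders sum to 4 (valence 4) → 0 H
  atom 5: C, bond orders sum to 3 (valence 4) → 1 H
  atom 6: C, bond orders sum to 4 (valence 4) → 0 H
  atom 7: Cl (halogen, monovalent) → 0 H
  atom 8: C, bond orders sum to 4 (valence 4) → 0 H
  atom 9: C, bond orders sum to 1 (valence 4) → 3 H
  atom 10: C, bond orders sum to 4 (valence 4) → 0 H
  atom 11: S, bond orders sum to 1 (valence 2) → 1 H
  atom 12: C, bond orders sum to 4 (valence 4) → 0 H
  atom 13: C, bond orders sum to 2 (valence 4) → 2 H
  atom 14: C, bond orders sum to 1 (valence 4) → 3 H
Totals → C:10, H:11, Cl:1, O:2, S:1.
In Hill order: C10H11ClO2S.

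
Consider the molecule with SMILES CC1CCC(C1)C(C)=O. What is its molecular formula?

C8H14O

Walk through each heavy atom and fill implicit hydrogens from standard valence (C 4, N 3, O 2, S 2, halogen 1):
  atom 1: C, bond orders sum to 1 (valence 4) → 3 H
  atom 2: C, bond orders sum to 3 (valence 4) → 1 H
  atom 3: C, bond orders sum to 2 (valence 4) → 2 H
  atom 4: C, bond orders sum to 2 (valence 4) → 2 H
  atom 5: C, bond orders sum to 3 (valence 4) → 1 H
  atom 6: C, bond orders sum to 2 (valence 4) → 2 H
  atom 7: C, bond orders sum to 4 (valence 4) → 0 H
  atom 8: C, bond orders sum to 1 (valence 4) → 3 H
  atom 9: O, bond orders sum to 2 (valence 2) → 0 H
Totals → C:8, H:14, O:1.
In Hill order: C8H14O.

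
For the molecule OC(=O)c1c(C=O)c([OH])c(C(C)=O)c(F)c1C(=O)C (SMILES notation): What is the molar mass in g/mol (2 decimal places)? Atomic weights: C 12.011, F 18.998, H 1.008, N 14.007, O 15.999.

268.20 g/mol

First, the molecular formula is C12H9FO6 (counting implicit H from valence).
  C: 12 × 12.011 = 144.132
  F: 1 × 18.998 = 18.998
  H: 9 × 1.008 = 9.072
  O: 6 × 15.999 = 95.994
Sum: 12×12.011 + 1×18.998 + 9×1.008 + 6×15.999 = 268.196 → 268.20 g/mol.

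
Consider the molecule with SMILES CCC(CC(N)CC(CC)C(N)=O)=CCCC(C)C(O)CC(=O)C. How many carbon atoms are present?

Count every carbon token in the SMILES (each C, including those in ring-closure positions and inside branches).
Carbon count: 19.

19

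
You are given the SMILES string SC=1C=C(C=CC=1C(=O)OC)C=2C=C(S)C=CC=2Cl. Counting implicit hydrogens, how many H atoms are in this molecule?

11

Walk through each heavy atom and fill implicit hydrogens from standard valence (C 4, N 3, O 2, S 2, halogen 1):
  atom 1: S, bond orders sum to 1 (valence 2) → 1 H
  atom 2: C, bond orders sum to 4 (valence 4) → 0 H
  atom 3: C, bond orders sum to 3 (valence 4) → 1 H
  atom 4: C, bond orders sum to 4 (valence 4) → 0 H
  atom 5: C, bond orders sum to 3 (valence 4) → 1 H
  atom 6: C, bond orders sum to 3 (valence 4) → 1 H
  atom 7: C, bond orders sum to 4 (valence 4) → 0 H
  atom 8: C, bond orders sum to 4 (valence 4) → 0 H
  atom 9: O, bond orders sum to 2 (valence 2) → 0 H
  atom 10: O, bond orders sum to 2 (valence 2) → 0 H
  atom 11: C, bond orders sum to 1 (valence 4) → 3 H
  atom 12: C, bond orders sum to 4 (valence 4) → 0 H
  atom 13: C, bond orders sum to 3 (valence 4) → 1 H
  atom 14: C, bond orders sum to 4 (valence 4) → 0 H
  atom 15: S, bond orders sum to 1 (valence 2) → 1 H
  atom 16: C, bond orders sum to 3 (valence 4) → 1 H
  atom 17: C, bond orders sum to 3 (valence 4) → 1 H
  atom 18: C, bond orders sum to 4 (valence 4) → 0 H
  atom 19: Cl (halogen, monovalent) → 0 H
Total hydrogens: 11.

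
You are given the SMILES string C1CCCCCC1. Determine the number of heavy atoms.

Every atom symbol written in the SMILES (organic subset) is one heavy atom; implicit H are not written.
Heavy atoms by element → C:7.
Total: 7.

7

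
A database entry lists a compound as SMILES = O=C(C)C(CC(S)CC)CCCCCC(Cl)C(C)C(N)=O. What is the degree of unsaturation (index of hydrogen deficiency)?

2

Molecular formula: C16H30ClNO2S.
DoU = (2C + 2 + N − H − X) / 2, where X is the halogen count and O/S are ignored.
    = (2·16 + 2 + 1 − 30 − 1) / 2 = 4 / 2 = 2.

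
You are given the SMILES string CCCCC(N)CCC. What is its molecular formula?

Walk through each heavy atom and fill implicit hydrogens from standard valence (C 4, N 3, O 2, S 2, halogen 1):
  atom 1: C, bond orders sum to 1 (valence 4) → 3 H
  atom 2: C, bond orders sum to 2 (valence 4) → 2 H
  atom 3: C, bond orders sum to 2 (valence 4) → 2 H
  atom 4: C, bond orders sum to 2 (valence 4) → 2 H
  atom 5: C, bond orders sum to 3 (valence 4) → 1 H
  atom 6: N, bond orders sum to 1 (valence 3) → 2 H
  atom 7: C, bond orders sum to 2 (valence 4) → 2 H
  atom 8: C, bond orders sum to 2 (valence 4) → 2 H
  atom 9: C, bond orders sum to 1 (valence 4) → 3 H
Totals → C:8, H:19, N:1.
In Hill order: C8H19N.

C8H19N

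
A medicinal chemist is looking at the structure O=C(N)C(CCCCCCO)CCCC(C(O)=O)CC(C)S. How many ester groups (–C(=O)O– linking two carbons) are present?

Scan the SMILES for the ester motif — none present.
Groups that are present: 1 amide, 1 carboxylic acid, 1 hydroxyl, 1 thiol.

0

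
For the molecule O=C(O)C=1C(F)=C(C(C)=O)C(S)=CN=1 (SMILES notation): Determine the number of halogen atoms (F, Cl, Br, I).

Halogen atoms appear at heavy-atom position 6 (1×F).
Other groups present: 1 carboxylic acid, 1 ketone, 1 thiol.
Halogen count: 1.

1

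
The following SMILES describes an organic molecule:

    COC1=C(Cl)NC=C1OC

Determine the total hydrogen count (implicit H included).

8

Walk through each heavy atom and fill implicit hydrogens from standard valence (C 4, N 3, O 2, S 2, halogen 1):
  atom 1: C, bond orders sum to 1 (valence 4) → 3 H
  atom 2: O, bond orders sum to 2 (valence 2) → 0 H
  atom 3: C, bond orders sum to 4 (valence 4) → 0 H
  atom 4: C, bond orders sum to 4 (valence 4) → 0 H
  atom 5: Cl (halogen, monovalent) → 0 H
  atom 6: N, bond orders sum to 2 (valence 3) → 1 H
  atom 7: C, bond orders sum to 3 (valence 4) → 1 H
  atom 8: C, bond orders sum to 4 (valence 4) → 0 H
  atom 9: O, bond orders sum to 2 (valence 2) → 0 H
  atom 10: C, bond orders sum to 1 (valence 4) → 3 H
Total hydrogens: 8.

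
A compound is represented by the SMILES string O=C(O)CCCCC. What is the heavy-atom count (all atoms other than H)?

Every atom symbol written in the SMILES (organic subset) is one heavy atom; implicit H are not written.
Heavy atoms by element → C:6, O:2.
Total: 8.

8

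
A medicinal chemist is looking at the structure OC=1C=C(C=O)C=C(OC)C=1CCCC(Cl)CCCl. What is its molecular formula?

Walk through each heavy atom and fill implicit hydrogens from standard valence (C 4, N 3, O 2, S 2, halogen 1):
  atom 1: O, bond orders sum to 1 (valence 2) → 1 H
  atom 2: C, bond orders sum to 4 (valence 4) → 0 H
  atom 3: C, bond orders sum to 3 (valence 4) → 1 H
  atom 4: C, bond orders sum to 4 (valence 4) → 0 H
  atom 5: C, bond orders sum to 3 (valence 4) → 1 H
  atom 6: O, bond orders sum to 2 (valence 2) → 0 H
  atom 7: C, bond orders sum to 3 (valence 4) → 1 H
  atom 8: C, bond orders sum to 4 (valence 4) → 0 H
  atom 9: O, bond orders sum to 2 (valence 2) → 0 H
  atom 10: C, bond orders sum to 1 (valence 4) → 3 H
  atom 11: C, bond orders sum to 4 (valence 4) → 0 H
  atom 12: C, bond orders sum to 2 (valence 4) → 2 H
  atom 13: C, bond orders sum to 2 (valence 4) → 2 H
  atom 14: C, bond orders sum to 2 (valence 4) → 2 H
  atom 15: C, bond orders sum to 3 (valence 4) → 1 H
  atom 16: Cl (halogen, monovalent) → 0 H
  atom 17: C, bond orders sum to 2 (valence 4) → 2 H
  atom 18: C, bond orders sum to 2 (valence 4) → 2 H
  atom 19: Cl (halogen, monovalent) → 0 H
Totals → C:14, H:18, Cl:2, O:3.
In Hill order: C14H18Cl2O3.

C14H18Cl2O3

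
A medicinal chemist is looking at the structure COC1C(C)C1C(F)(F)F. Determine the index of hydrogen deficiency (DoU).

Molecular formula: C6H9F3O.
DoU = (2C + 2 + N − H − X) / 2, where X is the halogen count and O/S are ignored.
    = (2·6 + 2 + 0 − 9 − 3) / 2 = 2 / 2 = 1.

1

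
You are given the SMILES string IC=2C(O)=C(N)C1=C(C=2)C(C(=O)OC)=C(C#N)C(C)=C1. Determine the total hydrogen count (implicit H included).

11

Walk through each heavy atom and fill implicit hydrogens from standard valence (C 4, N 3, O 2, S 2, halogen 1):
  atom 1: I (halogen, monovalent) → 0 H
  atom 2: C, bond orders sum to 4 (valence 4) → 0 H
  atom 3: C, bond orders sum to 4 (valence 4) → 0 H
  atom 4: O, bond orders sum to 1 (valence 2) → 1 H
  atom 5: C, bond orders sum to 4 (valence 4) → 0 H
  atom 6: N, bond orders sum to 1 (valence 3) → 2 H
  atom 7: C, bond orders sum to 4 (valence 4) → 0 H
  atom 8: C, bond orders sum to 4 (valence 4) → 0 H
  atom 9: C, bond orders sum to 3 (valence 4) → 1 H
  atom 10: C, bond orders sum to 4 (valence 4) → 0 H
  atom 11: C, bond orders sum to 4 (valence 4) → 0 H
  atom 12: O, bond orders sum to 2 (valence 2) → 0 H
  atom 13: O, bond orders sum to 2 (valence 2) → 0 H
  atom 14: C, bond orders sum to 1 (valence 4) → 3 H
  atom 15: C, bond orders sum to 4 (valence 4) → 0 H
  atom 16: C, bond orders sum to 4 (valence 4) → 0 H
  atom 17: N, bond orders sum to 3 (valence 3) → 0 H
  atom 18: C, bond orders sum to 4 (valence 4) → 0 H
  atom 19: C, bond orders sum to 1 (valence 4) → 3 H
  atom 20: C, bond orders sum to 3 (valence 4) → 1 H
Total hydrogens: 11.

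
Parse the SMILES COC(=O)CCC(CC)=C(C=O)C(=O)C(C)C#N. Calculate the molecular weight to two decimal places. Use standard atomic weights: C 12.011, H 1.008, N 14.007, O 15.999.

251.28 g/mol

First, the molecular formula is C13H17NO4 (counting implicit H from valence).
  C: 13 × 12.011 = 156.143
  H: 17 × 1.008 = 17.136
  N: 1 × 14.007 = 14.007
  O: 4 × 15.999 = 63.996
Sum: 13×12.011 + 17×1.008 + 1×14.007 + 4×15.999 = 251.282 → 251.28 g/mol.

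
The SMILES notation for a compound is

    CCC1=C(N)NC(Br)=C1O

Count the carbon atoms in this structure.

6

Count every carbon token in the SMILES (each C, including those in ring-closure positions and inside branches).
Carbon count: 6.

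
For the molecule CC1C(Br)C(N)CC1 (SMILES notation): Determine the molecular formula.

Walk through each heavy atom and fill implicit hydrogens from standard valence (C 4, N 3, O 2, S 2, halogen 1):
  atom 1: C, bond orders sum to 1 (valence 4) → 3 H
  atom 2: C, bond orders sum to 3 (valence 4) → 1 H
  atom 3: C, bond orders sum to 3 (valence 4) → 1 H
  atom 4: Br (halogen, monovalent) → 0 H
  atom 5: C, bond orders sum to 3 (valence 4) → 1 H
  atom 6: N, bond orders sum to 1 (valence 3) → 2 H
  atom 7: C, bond orders sum to 2 (valence 4) → 2 H
  atom 8: C, bond orders sum to 2 (valence 4) → 2 H
Totals → C:6, H:12, Br:1, N:1.
In Hill order: C6H12BrN.

C6H12BrN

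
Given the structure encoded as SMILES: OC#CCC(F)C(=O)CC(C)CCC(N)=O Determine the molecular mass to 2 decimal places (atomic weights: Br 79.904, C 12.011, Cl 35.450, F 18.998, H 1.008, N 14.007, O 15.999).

First, the molecular formula is C11H16FNO3 (counting implicit H from valence).
  C: 11 × 12.011 = 132.121
  F: 1 × 18.998 = 18.998
  H: 16 × 1.008 = 16.128
  N: 1 × 14.007 = 14.007
  O: 3 × 15.999 = 47.997
Sum: 11×12.011 + 1×18.998 + 16×1.008 + 1×14.007 + 3×15.999 = 229.251 → 229.25 g/mol.

229.25 g/mol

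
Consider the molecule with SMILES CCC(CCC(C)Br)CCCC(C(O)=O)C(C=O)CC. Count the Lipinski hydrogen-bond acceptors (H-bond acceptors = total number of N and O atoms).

N atoms: 0; O atoms: 3.
Lipinski HBA = 0 + 3 = 3.

3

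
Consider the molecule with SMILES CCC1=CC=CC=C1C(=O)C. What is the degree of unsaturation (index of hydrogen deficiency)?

5

Molecular formula: C10H12O.
DoU = (2C + 2 + N − H − X) / 2, where X is the halogen count and O/S are ignored.
    = (2·10 + 2 + 0 − 12 − 0) / 2 = 10 / 2 = 5.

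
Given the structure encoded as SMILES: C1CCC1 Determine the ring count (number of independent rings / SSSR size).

In SMILES, each pair of matching ring-closure digits denotes one ring-closing bond; the number of such bonds equals the number of independent rings.
Ring-closure bonds here: 1.

1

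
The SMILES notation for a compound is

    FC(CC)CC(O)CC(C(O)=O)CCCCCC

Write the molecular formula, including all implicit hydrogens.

Walk through each heavy atom and fill implicit hydrogens from standard valence (C 4, N 3, O 2, S 2, halogen 1):
  atom 1: F (halogen, monovalent) → 0 H
  atom 2: C, bond orders sum to 3 (valence 4) → 1 H
  atom 3: C, bond orders sum to 2 (valence 4) → 2 H
  atom 4: C, bond orders sum to 1 (valence 4) → 3 H
  atom 5: C, bond orders sum to 2 (valence 4) → 2 H
  atom 6: C, bond orders sum to 3 (valence 4) → 1 H
  atom 7: O, bond orders sum to 1 (valence 2) → 1 H
  atom 8: C, bond orders sum to 2 (valence 4) → 2 H
  atom 9: C, bond orders sum to 3 (valence 4) → 1 H
  atom 10: C, bond orders sum to 4 (valence 4) → 0 H
  atom 11: O, bond orders sum to 1 (valence 2) → 1 H
  atom 12: O, bond orders sum to 2 (valence 2) → 0 H
  atom 13: C, bond orders sum to 2 (valence 4) → 2 H
  atom 14: C, bond orders sum to 2 (valence 4) → 2 H
  atom 15: C, bond orders sum to 2 (valence 4) → 2 H
  atom 16: C, bond orders sum to 2 (valence 4) → 2 H
  atom 17: C, bond orders sum to 2 (valence 4) → 2 H
  atom 18: C, bond orders sum to 1 (valence 4) → 3 H
Totals → C:14, H:27, F:1, O:3.
In Hill order: C14H27FO3.

C14H27FO3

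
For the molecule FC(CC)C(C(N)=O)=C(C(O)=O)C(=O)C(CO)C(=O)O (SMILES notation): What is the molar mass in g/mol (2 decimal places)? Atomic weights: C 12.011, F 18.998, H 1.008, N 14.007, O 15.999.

291.23 g/mol

First, the molecular formula is C11H14FNO7 (counting implicit H from valence).
  C: 11 × 12.011 = 132.121
  F: 1 × 18.998 = 18.998
  H: 14 × 1.008 = 14.112
  N: 1 × 14.007 = 14.007
  O: 7 × 15.999 = 111.993
Sum: 11×12.011 + 1×18.998 + 14×1.008 + 1×14.007 + 7×15.999 = 291.231 → 291.23 g/mol.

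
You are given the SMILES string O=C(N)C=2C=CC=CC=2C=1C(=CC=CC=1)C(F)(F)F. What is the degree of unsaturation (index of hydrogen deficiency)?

Degree of unsaturation = (number of rings) + (number of π bonds).
Ring closures in the SMILES: 2.
π bonds: 7 double bonds (each 1 DoU) → 7 DoU from unsaturation.
Total DoU = 2 + 7 = 9.

9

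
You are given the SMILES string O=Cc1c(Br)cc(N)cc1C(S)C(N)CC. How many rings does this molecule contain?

1

In SMILES, each pair of matching ring-closure digits denotes one ring-closing bond; the number of such bonds equals the number of independent rings.
Ring-closure bonds here: 1.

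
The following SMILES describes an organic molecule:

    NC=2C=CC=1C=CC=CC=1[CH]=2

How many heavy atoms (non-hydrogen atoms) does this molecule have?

11

Every atom symbol written in the SMILES (organic subset) is one heavy atom; implicit H are not written.
Heavy atoms by element → C:10, N:1.
Total: 11.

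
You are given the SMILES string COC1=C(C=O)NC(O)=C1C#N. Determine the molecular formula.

C7H6N2O3

Walk through each heavy atom and fill implicit hydrogens from standard valence (C 4, N 3, O 2, S 2, halogen 1):
  atom 1: C, bond orders sum to 1 (valence 4) → 3 H
  atom 2: O, bond orders sum to 2 (valence 2) → 0 H
  atom 3: C, bond orders sum to 4 (valence 4) → 0 H
  atom 4: C, bond orders sum to 4 (valence 4) → 0 H
  atom 5: C, bond orders sum to 3 (valence 4) → 1 H
  atom 6: O, bond orders sum to 2 (valence 2) → 0 H
  atom 7: N, bond orders sum to 2 (valence 3) → 1 H
  atom 8: C, bond orders sum to 4 (valence 4) → 0 H
  atom 9: O, bond orders sum to 1 (valence 2) → 1 H
  atom 10: C, bond orders sum to 4 (valence 4) → 0 H
  atom 11: C, bond orders sum to 4 (valence 4) → 0 H
  atom 12: N, bond orders sum to 3 (valence 3) → 0 H
Totals → C:7, H:6, N:2, O:3.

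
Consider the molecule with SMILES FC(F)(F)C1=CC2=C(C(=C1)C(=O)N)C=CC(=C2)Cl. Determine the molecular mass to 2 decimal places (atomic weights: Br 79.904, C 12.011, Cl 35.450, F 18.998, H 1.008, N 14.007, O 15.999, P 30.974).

273.64 g/mol

First, the molecular formula is C12H7ClF3NO (counting implicit H from valence).
  C: 12 × 12.011 = 144.132
  Cl: 1 × 35.450 = 35.450
  F: 3 × 18.998 = 56.994
  H: 7 × 1.008 = 7.056
  N: 1 × 14.007 = 14.007
  O: 1 × 15.999 = 15.999
Sum: 12×12.011 + 1×35.450 + 3×18.998 + 7×1.008 + 1×14.007 + 1×15.999 = 273.638 → 273.64 g/mol.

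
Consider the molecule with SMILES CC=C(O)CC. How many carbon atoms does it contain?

Count every carbon token in the SMILES (each C, including those in ring-closure positions and inside branches).
Carbon count: 5.

5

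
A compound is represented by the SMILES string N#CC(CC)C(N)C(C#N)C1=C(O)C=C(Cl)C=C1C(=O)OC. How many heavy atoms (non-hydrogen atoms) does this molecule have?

22

Every atom symbol written in the SMILES (organic subset) is one heavy atom; implicit H are not written.
Heavy atoms by element → C:15, Cl:1, N:3, O:3.
Total: 22.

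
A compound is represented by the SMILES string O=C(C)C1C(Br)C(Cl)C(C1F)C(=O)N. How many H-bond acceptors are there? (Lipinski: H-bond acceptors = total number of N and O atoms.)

N atoms: 1; O atoms: 2.
Lipinski HBA = 1 + 2 = 3.

3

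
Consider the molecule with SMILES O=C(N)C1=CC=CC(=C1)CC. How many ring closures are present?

In SMILES, each pair of matching ring-closure digits denotes one ring-closing bond; the number of such bonds equals the number of independent rings.
Ring-closure bonds here: 1.

1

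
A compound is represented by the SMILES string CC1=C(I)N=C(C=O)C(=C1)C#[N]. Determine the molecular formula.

Walk through each heavy atom and fill implicit hydrogens from standard valence (C 4, N 3, O 2, S 2, halogen 1):
  atom 1: C, bond orders sum to 1 (valence 4) → 3 H
  atom 2: C, bond orders sum to 4 (valence 4) → 0 H
  atom 3: C, bond orders sum to 4 (valence 4) → 0 H
  atom 4: I (halogen, monovalent) → 0 H
  atom 5: N, bond orders sum to 3 (valence 3) → 0 H
  atom 6: C, bond orders sum to 4 (valence 4) → 0 H
  atom 7: C, bond orders sum to 3 (valence 4) → 1 H
  atom 8: O, bond orders sum to 2 (valence 2) → 0 H
  atom 9: C, bond orders sum to 4 (valence 4) → 0 H
  atom 10: C, bond orders sum to 3 (valence 4) → 1 H
  atom 11: C, bond orders sum to 4 (valence 4) → 0 H
  atom 12: N with explicit H count 0
Totals → C:8, H:5, I:1, N:2, O:1.
In Hill order: C8H5IN2O.

C8H5IN2O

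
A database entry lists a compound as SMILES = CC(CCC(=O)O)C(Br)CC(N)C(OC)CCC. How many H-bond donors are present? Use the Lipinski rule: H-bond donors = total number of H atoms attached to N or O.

Donors: find every N or O and count the H atoms it carries.
  atom 6 (O): bond orders sum to 2 → 0 H
  atom 7 (O): bond orders sum to 1 → 1 H
  atom 12 (N): bond orders sum to 1 → 2 H
  atom 14 (O): bond orders sum to 2 → 0 H
Lipinski HBD = 3.

3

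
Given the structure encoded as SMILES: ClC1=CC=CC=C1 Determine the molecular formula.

Walk through each heavy atom and fill implicit hydrogens from standard valence (C 4, N 3, O 2, S 2, halogen 1):
  atom 1: Cl (halogen, monovalent) → 0 H
  atom 2: C, bond orders sum to 4 (valence 4) → 0 H
  atom 3: C, bond orders sum to 3 (valence 4) → 1 H
  atom 4: C, bond orders sum to 3 (valence 4) → 1 H
  atom 5: C, bond orders sum to 3 (valence 4) → 1 H
  atom 6: C, bond orders sum to 3 (valence 4) → 1 H
  atom 7: C, bond orders sum to 3 (valence 4) → 1 H
Totals → C:6, H:5, Cl:1.
In Hill order: C6H5Cl.

C6H5Cl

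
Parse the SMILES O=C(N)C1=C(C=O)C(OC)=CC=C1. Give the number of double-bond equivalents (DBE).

6

Molecular formula: C9H9NO3.
DoU = (2C + 2 + N − H − X) / 2, where X is the halogen count and O/S are ignored.
    = (2·9 + 2 + 1 − 9 − 0) / 2 = 12 / 2 = 6.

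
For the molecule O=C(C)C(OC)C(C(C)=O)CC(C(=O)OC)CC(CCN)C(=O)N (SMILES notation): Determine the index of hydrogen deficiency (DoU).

Molecular formula: C16H28N2O6.
DoU = (2C + 2 + N − H − X) / 2, where X is the halogen count and O/S are ignored.
    = (2·16 + 2 + 2 − 28 − 0) / 2 = 8 / 2 = 4.

4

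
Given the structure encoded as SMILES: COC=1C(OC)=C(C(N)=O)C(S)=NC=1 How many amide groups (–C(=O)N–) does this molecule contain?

1

The amide motif appears at heavy-atom position 8 in the SMILES.
Other groups present: 2 ether, 1 thiol.
Amide count: 1.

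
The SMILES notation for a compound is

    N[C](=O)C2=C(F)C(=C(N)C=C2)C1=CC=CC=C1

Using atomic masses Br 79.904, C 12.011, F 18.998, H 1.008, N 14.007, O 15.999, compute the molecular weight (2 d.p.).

First, the molecular formula is C13H11FN2O (counting implicit H from valence).
  C: 13 × 12.011 = 156.143
  F: 1 × 18.998 = 18.998
  H: 11 × 1.008 = 11.088
  N: 2 × 14.007 = 28.014
  O: 1 × 15.999 = 15.999
Sum: 13×12.011 + 1×18.998 + 11×1.008 + 2×14.007 + 1×15.999 = 230.242 → 230.24 g/mol.

230.24 g/mol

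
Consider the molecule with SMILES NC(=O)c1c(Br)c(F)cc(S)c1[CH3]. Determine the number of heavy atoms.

13

Every atom symbol written in the SMILES (organic subset) is one heavy atom; implicit H are not written.
Heavy atoms by element → Br:1, C:8, F:1, N:1, O:1, S:1.
Total: 13.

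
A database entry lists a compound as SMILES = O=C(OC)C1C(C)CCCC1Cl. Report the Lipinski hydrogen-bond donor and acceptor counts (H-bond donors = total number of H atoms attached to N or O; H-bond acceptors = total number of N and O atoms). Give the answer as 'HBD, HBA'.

0, 2

Donors: find every N or O and count the H atoms it carries.
  atom 1 (O): bond orders sum to 2 → 0 H
  atom 3 (O): bond orders sum to 2 → 0 H
Lipinski HBD = 0.
Acceptors: N atoms = 0, O atoms = 2 → HBA = 2.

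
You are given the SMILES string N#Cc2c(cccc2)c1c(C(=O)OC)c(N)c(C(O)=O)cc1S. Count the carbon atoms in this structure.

16

Count every carbon token in the SMILES (each C, including those in ring-closure positions and inside branches).
Carbon count: 16.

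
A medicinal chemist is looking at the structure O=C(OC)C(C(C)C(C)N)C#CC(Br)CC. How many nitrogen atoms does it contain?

1

Scan the SMILES for N atoms (remember two-letter symbols like Cl and Br are single atoms).
Nitrogen count: 1.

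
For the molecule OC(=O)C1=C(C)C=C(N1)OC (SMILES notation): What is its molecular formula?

Walk through each heavy atom and fill implicit hydrogens from standard valence (C 4, N 3, O 2, S 2, halogen 1):
  atom 1: O, bond orders sum to 1 (valence 2) → 1 H
  atom 2: C, bond orders sum to 4 (valence 4) → 0 H
  atom 3: O, bond orders sum to 2 (valence 2) → 0 H
  atom 4: C, bond orders sum to 4 (valence 4) → 0 H
  atom 5: C, bond orders sum to 4 (valence 4) → 0 H
  atom 6: C, bond orders sum to 1 (valence 4) → 3 H
  atom 7: C, bond orders sum to 3 (valence 4) → 1 H
  atom 8: C, bond orders sum to 4 (valence 4) → 0 H
  atom 9: N, bond orders sum to 2 (valence 3) → 1 H
  atom 10: O, bond orders sum to 2 (valence 2) → 0 H
  atom 11: C, bond orders sum to 1 (valence 4) → 3 H
Totals → C:7, H:9, N:1, O:3.
In Hill order: C7H9NO3.

C7H9NO3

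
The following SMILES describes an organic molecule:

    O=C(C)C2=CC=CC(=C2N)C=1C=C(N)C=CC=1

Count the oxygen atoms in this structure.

Scan the SMILES for O atoms (remember two-letter symbols like Cl and Br are single atoms).
Oxygen count: 1.

1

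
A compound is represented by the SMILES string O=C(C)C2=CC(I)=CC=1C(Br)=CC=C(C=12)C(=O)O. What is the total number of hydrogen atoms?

8

Walk through each heavy atom and fill implicit hydrogens from standard valence (C 4, N 3, O 2, S 2, halogen 1):
  atom 1: O, bond orders sum to 2 (valence 2) → 0 H
  atom 2: C, bond orders sum to 4 (valence 4) → 0 H
  atom 3: C, bond orders sum to 1 (valence 4) → 3 H
  atom 4: C, bond orders sum to 4 (valence 4) → 0 H
  atom 5: C, bond orders sum to 3 (valence 4) → 1 H
  atom 6: C, bond orders sum to 4 (valence 4) → 0 H
  atom 7: I (halogen, monovalent) → 0 H
  atom 8: C, bond orders sum to 3 (valence 4) → 1 H
  atom 9: C, bond orders sum to 4 (valence 4) → 0 H
  atom 10: C, bond orders sum to 4 (valence 4) → 0 H
  atom 11: Br (halogen, monovalent) → 0 H
  atom 12: C, bond orders sum to 3 (valence 4) → 1 H
  atom 13: C, bond orders sum to 3 (valence 4) → 1 H
  atom 14: C, bond orders sum to 4 (valence 4) → 0 H
  atom 15: C, bond orders sum to 4 (valence 4) → 0 H
  atom 16: C, bond orders sum to 4 (valence 4) → 0 H
  atom 17: O, bond orders sum to 2 (valence 2) → 0 H
  atom 18: O, bond orders sum to 1 (valence 2) → 1 H
Total hydrogens: 8.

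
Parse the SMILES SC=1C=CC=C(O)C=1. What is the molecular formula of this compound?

C6H6OS

Walk through each heavy atom and fill implicit hydrogens from standard valence (C 4, N 3, O 2, S 2, halogen 1):
  atom 1: S, bond orders sum to 1 (valence 2) → 1 H
  atom 2: C, bond orders sum to 4 (valence 4) → 0 H
  atom 3: C, bond orders sum to 3 (valence 4) → 1 H
  atom 4: C, bond orders sum to 3 (valence 4) → 1 H
  atom 5: C, bond orders sum to 3 (valence 4) → 1 H
  atom 6: C, bond orders sum to 4 (valence 4) → 0 H
  atom 7: O, bond orders sum to 1 (valence 2) → 1 H
  atom 8: C, bond orders sum to 3 (valence 4) → 1 H
Totals → C:6, H:6, O:1, S:1.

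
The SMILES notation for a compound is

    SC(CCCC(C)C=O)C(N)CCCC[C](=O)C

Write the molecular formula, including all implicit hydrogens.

Walk through each heavy atom and fill implicit hydrogens from standard valence (C 4, N 3, O 2, S 2, halogen 1):
  atom 1: S, bond orders sum to 1 (valence 2) → 1 H
  atom 2: C, bond orders sum to 3 (valence 4) → 1 H
  atom 3: C, bond orders sum to 2 (valence 4) → 2 H
  atom 4: C, bond orders sum to 2 (valence 4) → 2 H
  atom 5: C, bond orders sum to 2 (valence 4) → 2 H
  atom 6: C, bond orders sum to 3 (valence 4) → 1 H
  atom 7: C, bond orders sum to 1 (valence 4) → 3 H
  atom 8: C, bond orders sum to 3 (valence 4) → 1 H
  atom 9: O, bond orders sum to 2 (valence 2) → 0 H
  atom 10: C, bond orders sum to 3 (valence 4) → 1 H
  atom 11: N, bond orders sum to 1 (valence 3) → 2 H
  atom 12: C, bond orders sum to 2 (valence 4) → 2 H
  atom 13: C, bond orders sum to 2 (valence 4) → 2 H
  atom 14: C, bond orders sum to 2 (valence 4) → 2 H
  atom 15: C, bond orders sum to 2 (valence 4) → 2 H
  atom 16: C with explicit H count 0
  atom 17: O, bond orders sum to 2 (valence 2) → 0 H
  atom 18: C, bond orders sum to 1 (valence 4) → 3 H
Totals → C:14, H:27, N:1, O:2, S:1.

C14H27NO2S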